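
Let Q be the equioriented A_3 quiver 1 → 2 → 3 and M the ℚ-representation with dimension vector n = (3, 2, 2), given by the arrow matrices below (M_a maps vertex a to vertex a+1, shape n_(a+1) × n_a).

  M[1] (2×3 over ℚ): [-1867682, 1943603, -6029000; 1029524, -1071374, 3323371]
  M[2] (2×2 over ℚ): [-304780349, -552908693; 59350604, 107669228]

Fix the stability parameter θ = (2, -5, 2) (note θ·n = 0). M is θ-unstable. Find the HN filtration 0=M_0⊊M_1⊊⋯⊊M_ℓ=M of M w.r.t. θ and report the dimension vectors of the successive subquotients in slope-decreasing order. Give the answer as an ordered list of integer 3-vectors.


Via rank(M_{q-1}∘⋯∘M_p): M ≅ I[1,1], I[1,2], I[1,3], I[3,3].
μ_θ-semistable layers: μ^(1)=2; μ^(2)=-3/2

((1, 0, 2); (2, 2, 0))


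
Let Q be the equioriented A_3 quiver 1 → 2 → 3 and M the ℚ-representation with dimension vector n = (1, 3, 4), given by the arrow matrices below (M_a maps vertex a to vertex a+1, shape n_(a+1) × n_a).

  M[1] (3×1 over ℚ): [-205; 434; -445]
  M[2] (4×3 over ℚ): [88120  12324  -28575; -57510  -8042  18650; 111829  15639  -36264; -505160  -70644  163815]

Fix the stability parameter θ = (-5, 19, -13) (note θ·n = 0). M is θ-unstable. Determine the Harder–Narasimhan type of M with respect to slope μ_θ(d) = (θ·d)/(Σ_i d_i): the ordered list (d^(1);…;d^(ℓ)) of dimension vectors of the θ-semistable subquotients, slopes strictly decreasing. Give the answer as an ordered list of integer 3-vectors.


Interval decomposition of M: I[1,3], I[2,2], I[2,3], I[3,3]^2.
HN type (ℓ=4): μ^(1)=19; μ^(2)=3; μ^(3)=-5; μ^(4)=-13

((0, 1, 0); (0, 2, 2); (1, 0, 0); (0, 0, 2))


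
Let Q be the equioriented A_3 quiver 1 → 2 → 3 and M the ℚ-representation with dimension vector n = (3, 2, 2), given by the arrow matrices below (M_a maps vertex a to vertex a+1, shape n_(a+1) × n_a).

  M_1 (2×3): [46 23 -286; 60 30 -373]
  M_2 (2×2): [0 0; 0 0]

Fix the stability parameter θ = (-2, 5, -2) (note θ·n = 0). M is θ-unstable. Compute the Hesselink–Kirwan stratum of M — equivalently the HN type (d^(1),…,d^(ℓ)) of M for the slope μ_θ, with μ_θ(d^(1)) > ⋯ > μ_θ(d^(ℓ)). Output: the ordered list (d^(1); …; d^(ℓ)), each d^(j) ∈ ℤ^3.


Via rank(M_{q-1}∘⋯∘M_p): M ≅ I[1,1], I[1,2]^2, I[3,3]^2.
μ_θ-semistable layers: μ^(1)=5; μ^(2)=-2

((0, 2, 0); (3, 0, 2))


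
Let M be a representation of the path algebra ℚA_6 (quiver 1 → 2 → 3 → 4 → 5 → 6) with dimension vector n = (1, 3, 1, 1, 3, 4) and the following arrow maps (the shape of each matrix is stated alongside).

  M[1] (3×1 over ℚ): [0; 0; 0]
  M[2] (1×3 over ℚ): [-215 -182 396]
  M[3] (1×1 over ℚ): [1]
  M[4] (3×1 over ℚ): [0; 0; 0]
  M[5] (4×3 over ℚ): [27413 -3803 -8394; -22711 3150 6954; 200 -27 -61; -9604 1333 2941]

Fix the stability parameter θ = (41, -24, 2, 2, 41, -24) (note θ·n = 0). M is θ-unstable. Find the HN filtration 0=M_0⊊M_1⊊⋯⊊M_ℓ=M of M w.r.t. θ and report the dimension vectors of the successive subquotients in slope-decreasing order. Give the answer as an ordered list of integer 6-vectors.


Interval decomposition of M: I[1,1], I[2,2]^2, I[2,4], I[5,6]^3, I[6,6].
HN type (ℓ=4): μ^(1)=41; μ^(2)=17/2; μ^(3)=2; μ^(4)=-24

((1, 0, 0, 0, 0, 0); (0, 0, 0, 0, 3, 3); (0, 0, 1, 1, 0, 0); (0, 3, 0, 0, 0, 1))


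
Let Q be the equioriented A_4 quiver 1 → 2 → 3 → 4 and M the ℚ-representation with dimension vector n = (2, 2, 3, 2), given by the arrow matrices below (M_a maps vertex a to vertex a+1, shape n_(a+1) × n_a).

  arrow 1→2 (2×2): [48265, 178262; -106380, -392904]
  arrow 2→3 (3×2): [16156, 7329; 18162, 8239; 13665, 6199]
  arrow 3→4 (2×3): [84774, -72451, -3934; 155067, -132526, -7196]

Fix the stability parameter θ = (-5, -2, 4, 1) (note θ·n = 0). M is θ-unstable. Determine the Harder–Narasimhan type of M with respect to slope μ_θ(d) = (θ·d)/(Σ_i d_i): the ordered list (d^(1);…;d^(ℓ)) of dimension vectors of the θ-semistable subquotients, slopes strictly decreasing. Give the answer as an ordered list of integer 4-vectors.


Interval decomposition of M: I[1,1], I[1,3], I[2,4], I[3,4].
HN type (ℓ=4): μ^(1)=4; μ^(2)=5/2; μ^(3)=-2; μ^(4)=-5

((0, 0, 1, 0); (0, 0, 2, 2); (0, 2, 0, 0); (2, 0, 0, 0))


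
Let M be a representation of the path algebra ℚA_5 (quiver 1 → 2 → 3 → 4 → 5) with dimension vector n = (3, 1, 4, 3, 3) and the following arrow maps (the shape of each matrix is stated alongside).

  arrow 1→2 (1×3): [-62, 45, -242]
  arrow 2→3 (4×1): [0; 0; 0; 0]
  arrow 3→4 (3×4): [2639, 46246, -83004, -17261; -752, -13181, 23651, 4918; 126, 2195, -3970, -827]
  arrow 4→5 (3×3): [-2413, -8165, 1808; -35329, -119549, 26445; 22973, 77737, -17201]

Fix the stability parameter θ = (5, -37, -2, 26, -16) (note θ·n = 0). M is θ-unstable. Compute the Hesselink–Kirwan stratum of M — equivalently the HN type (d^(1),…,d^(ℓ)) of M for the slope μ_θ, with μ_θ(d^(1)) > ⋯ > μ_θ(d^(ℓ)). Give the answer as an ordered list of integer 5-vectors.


Barcode: M ≅ I[1,1]^2, I[1,2], I[3,3], I[3,4], I[3,5]^2, I[5,5]. HN layers by μ_θ (4 steps, strictly decreasing):
  μ^(1)=26; μ^(2)=5; μ^(3)=-2; μ^(4)=-16

((0, 0, 0, 1, 0); (2, 0, 0, 2, 2); (0, 0, 4, 0, 0); (1, 1, 0, 0, 1))


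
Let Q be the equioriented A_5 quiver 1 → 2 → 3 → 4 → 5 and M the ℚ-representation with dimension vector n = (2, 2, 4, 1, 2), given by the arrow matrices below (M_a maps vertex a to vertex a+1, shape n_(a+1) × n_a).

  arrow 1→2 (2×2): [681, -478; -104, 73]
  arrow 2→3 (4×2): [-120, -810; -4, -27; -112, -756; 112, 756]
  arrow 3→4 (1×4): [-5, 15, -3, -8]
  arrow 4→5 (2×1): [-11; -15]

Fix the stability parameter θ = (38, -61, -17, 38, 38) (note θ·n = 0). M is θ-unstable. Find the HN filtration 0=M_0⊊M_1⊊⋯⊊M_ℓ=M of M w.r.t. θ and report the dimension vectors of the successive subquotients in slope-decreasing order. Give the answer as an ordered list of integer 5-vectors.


Via rank(M_{q-1}∘⋯∘M_p): M ≅ I[1,2], I[1,5], I[3,3]^3, I[5,5].
μ_θ-semistable layers: μ^(1)=38; μ^(2)=-23/2; μ^(3)=-40/3; μ^(4)=-17

((0, 0, 0, 1, 2); (1, 1, 0, 0, 0); (1, 1, 1, 0, 0); (0, 0, 3, 0, 0))


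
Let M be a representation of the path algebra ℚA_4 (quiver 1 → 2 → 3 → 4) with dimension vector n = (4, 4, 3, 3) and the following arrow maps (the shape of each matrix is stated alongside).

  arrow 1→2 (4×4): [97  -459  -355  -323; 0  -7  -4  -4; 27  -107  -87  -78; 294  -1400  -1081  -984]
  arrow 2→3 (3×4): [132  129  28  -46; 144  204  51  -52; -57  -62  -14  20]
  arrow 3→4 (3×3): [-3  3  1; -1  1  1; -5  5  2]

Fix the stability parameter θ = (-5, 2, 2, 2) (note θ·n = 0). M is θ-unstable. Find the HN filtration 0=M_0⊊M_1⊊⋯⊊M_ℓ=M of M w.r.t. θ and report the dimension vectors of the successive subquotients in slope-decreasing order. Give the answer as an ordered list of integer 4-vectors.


Barcode: M ≅ I[1,2], I[1,3], I[1,4]^2, I[4,4]. HN layers by μ_θ (2 steps, strictly decreasing):
  μ^(1)=2; μ^(2)=-5

((0, 4, 3, 3); (4, 0, 0, 0))


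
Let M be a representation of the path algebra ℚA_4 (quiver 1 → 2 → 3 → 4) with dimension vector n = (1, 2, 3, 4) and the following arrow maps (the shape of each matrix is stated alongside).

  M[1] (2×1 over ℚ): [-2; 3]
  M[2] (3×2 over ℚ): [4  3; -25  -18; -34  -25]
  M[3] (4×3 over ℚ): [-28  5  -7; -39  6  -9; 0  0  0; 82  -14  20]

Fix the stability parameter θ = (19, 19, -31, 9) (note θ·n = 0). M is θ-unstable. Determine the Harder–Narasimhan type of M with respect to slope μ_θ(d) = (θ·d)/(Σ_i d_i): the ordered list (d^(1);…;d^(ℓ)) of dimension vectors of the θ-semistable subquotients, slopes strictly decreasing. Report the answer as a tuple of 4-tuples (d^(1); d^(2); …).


Interval decomposition of M: I[1,4], I[2,3], I[3,4], I[4,4]^2.
HN type (ℓ=4): μ^(1)=9; μ^(2)=7/3; μ^(3)=-6; μ^(4)=-31

((0, 0, 0, 4); (1, 1, 1, 0); (0, 1, 1, 0); (0, 0, 1, 0))


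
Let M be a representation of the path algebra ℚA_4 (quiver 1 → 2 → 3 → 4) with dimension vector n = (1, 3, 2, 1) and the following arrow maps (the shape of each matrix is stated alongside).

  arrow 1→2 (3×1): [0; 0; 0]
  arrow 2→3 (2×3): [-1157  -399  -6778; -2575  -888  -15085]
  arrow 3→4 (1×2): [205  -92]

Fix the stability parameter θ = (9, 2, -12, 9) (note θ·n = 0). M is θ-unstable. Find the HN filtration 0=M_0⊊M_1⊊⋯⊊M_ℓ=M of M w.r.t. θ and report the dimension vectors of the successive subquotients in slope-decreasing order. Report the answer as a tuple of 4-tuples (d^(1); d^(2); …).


Interval decomposition of M: I[1,1], I[2,2], I[2,3], I[2,4].
HN type (ℓ=3): μ^(1)=9; μ^(2)=2; μ^(3)=-5

((1, 0, 0, 1); (0, 1, 0, 0); (0, 2, 2, 0))


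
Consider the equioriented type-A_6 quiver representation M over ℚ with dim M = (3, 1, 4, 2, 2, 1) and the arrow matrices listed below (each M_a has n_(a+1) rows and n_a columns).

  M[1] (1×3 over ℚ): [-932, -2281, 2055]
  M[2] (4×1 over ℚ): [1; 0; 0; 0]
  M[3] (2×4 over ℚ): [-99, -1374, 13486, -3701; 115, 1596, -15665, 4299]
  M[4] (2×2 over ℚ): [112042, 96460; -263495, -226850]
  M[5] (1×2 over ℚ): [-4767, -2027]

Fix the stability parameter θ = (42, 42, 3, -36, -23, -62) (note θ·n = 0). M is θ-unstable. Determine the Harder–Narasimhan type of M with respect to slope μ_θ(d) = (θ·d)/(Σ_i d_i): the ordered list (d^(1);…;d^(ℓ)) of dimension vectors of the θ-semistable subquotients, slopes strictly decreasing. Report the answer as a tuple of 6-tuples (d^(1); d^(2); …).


Barcode: M ≅ I[1,1]^2, I[1,6], I[3,3]^2, I[3,4], I[5,5]. HN layers by μ_θ (5 steps, strictly decreasing):
  μ^(1)=42; μ^(2)=3; μ^(3)=-17/3; μ^(4)=-33/2; μ^(5)=-23

((2, 0, 0, 0, 0, 0); (0, 0, 2, 0, 0, 0); (1, 1, 1, 1, 1, 1); (0, 0, 1, 1, 0, 0); (0, 0, 0, 0, 1, 0))


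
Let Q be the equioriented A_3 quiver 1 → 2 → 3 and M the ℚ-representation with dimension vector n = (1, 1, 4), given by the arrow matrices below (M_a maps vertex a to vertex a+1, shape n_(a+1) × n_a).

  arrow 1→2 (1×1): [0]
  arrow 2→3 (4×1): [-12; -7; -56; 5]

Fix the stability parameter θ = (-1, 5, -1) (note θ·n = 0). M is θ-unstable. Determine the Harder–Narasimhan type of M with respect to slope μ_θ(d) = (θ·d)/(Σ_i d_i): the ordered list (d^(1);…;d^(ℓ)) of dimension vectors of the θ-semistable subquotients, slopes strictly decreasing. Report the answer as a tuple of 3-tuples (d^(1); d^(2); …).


Barcode: M ≅ I[1,1], I[2,3], I[3,3]^3. HN layers by μ_θ (2 steps, strictly decreasing):
  μ^(1)=2; μ^(2)=-1

((0, 1, 1); (1, 0, 3))


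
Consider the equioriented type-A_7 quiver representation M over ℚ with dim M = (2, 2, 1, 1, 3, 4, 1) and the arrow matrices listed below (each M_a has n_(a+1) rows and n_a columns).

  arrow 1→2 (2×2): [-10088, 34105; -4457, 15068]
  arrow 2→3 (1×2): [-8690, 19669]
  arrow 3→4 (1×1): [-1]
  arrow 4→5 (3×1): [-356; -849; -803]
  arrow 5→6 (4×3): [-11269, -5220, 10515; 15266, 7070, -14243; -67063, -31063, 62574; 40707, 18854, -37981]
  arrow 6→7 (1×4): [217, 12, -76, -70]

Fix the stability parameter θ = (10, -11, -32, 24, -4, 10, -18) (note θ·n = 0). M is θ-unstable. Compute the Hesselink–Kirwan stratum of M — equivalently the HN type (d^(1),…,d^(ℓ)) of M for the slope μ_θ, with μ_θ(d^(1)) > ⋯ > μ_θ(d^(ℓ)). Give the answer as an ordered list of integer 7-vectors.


Barcode: M ≅ I[1,2], I[1,7], I[5,6]^2, I[6,6]. HN layers by μ_θ (5 steps, strictly decreasing):
  μ^(1)=10; μ^(2)=3; μ^(3)=-1/2; μ^(4)=-4; μ^(5)=-11

((0, 0, 0, 0, 0, 3, 0); (0, 0, 0, 1, 1, 1, 1); (1, 1, 0, 0, 0, 0, 0); (0, 0, 0, 0, 2, 0, 0); (1, 1, 1, 0, 0, 0, 0))


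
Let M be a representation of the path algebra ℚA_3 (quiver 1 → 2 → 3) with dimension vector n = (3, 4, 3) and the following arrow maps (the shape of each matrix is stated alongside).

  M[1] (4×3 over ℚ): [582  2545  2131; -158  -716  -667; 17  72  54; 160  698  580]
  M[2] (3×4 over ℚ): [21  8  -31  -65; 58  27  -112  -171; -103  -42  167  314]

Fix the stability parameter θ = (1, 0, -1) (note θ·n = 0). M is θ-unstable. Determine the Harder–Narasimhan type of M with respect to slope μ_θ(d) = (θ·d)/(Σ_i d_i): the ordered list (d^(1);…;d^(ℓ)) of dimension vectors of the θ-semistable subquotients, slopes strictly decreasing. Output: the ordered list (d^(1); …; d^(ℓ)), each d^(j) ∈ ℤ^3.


Interval decomposition of M: I[1,2], I[1,3]^2, I[2,3].
HN type (ℓ=3): μ^(1)=1/2; μ^(2)=0; μ^(3)=-1/2

((1, 1, 0); (2, 2, 2); (0, 1, 1))


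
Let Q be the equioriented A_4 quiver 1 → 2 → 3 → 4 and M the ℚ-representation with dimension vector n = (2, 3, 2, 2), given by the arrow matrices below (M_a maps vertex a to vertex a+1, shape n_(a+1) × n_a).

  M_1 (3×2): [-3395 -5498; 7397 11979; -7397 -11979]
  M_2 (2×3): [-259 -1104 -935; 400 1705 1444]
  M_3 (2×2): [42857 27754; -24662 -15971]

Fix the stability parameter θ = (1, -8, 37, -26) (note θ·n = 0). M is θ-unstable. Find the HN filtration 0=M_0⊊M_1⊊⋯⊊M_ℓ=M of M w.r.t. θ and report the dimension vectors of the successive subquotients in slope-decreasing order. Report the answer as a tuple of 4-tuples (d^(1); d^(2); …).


Interval decomposition of M: I[1,4]^2, I[2,2].
HN type (ℓ=3): μ^(1)=11/2; μ^(2)=-7/2; μ^(3)=-8

((0, 0, 2, 2); (2, 2, 0, 0); (0, 1, 0, 0))


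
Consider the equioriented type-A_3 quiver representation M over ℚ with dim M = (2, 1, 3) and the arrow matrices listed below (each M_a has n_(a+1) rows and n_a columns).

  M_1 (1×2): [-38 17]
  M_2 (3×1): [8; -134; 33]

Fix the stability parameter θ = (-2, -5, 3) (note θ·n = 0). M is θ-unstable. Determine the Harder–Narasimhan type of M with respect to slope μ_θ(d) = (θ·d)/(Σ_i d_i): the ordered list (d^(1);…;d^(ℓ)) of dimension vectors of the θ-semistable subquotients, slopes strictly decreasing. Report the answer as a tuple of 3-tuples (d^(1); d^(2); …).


Interval decomposition of M: I[1,1], I[1,3], I[3,3]^2.
HN type (ℓ=3): μ^(1)=3; μ^(2)=-2; μ^(3)=-7/2

((0, 0, 3); (1, 0, 0); (1, 1, 0))


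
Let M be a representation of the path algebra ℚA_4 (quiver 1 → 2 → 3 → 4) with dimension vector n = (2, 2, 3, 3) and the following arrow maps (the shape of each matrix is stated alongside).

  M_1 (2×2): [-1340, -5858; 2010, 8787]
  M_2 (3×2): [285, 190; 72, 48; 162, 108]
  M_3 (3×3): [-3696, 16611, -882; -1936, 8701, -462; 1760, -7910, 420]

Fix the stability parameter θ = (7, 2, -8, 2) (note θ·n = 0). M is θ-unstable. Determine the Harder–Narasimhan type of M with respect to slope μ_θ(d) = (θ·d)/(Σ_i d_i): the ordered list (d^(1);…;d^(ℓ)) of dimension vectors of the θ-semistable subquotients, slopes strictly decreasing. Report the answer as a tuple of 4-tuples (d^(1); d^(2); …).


Barcode: M ≅ I[1,1], I[1,2], I[2,4], I[3,3]^2, I[4,4]^2. HN layers by μ_θ (5 steps, strictly decreasing):
  μ^(1)=7; μ^(2)=9/2; μ^(3)=2; μ^(4)=-3; μ^(5)=-8

((1, 0, 0, 0); (1, 1, 0, 0); (0, 0, 0, 3); (0, 1, 1, 0); (0, 0, 2, 0))


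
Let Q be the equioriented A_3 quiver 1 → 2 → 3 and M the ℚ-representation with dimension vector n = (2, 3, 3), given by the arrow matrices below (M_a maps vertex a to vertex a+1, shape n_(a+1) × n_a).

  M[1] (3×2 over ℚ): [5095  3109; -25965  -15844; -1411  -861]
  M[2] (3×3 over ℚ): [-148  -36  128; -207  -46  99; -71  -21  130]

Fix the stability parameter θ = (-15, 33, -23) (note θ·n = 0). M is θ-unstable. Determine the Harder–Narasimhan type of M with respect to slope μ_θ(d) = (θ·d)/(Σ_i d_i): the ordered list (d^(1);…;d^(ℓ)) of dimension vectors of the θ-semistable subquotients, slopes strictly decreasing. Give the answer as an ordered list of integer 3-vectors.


Via rank(M_{q-1}∘⋯∘M_p): M ≅ I[1,2], I[1,3], I[2,3], I[3,3].
μ_θ-semistable layers: μ^(1)=33; μ^(2)=5; μ^(3)=-15; μ^(4)=-23

((0, 1, 0); (0, 2, 2); (2, 0, 0); (0, 0, 1))


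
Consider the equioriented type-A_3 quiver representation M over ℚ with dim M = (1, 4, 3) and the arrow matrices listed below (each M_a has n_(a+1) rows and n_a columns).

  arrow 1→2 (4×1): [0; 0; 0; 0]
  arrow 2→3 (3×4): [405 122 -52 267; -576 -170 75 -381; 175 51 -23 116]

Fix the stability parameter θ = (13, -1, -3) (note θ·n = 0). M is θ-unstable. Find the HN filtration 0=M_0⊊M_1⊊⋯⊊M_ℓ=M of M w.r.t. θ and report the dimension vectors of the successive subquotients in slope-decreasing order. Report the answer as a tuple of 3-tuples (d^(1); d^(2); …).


Interval decomposition of M: I[1,1], I[2,2], I[2,3]^3.
HN type (ℓ=3): μ^(1)=13; μ^(2)=-1; μ^(3)=-2

((1, 0, 0); (0, 1, 0); (0, 3, 3))


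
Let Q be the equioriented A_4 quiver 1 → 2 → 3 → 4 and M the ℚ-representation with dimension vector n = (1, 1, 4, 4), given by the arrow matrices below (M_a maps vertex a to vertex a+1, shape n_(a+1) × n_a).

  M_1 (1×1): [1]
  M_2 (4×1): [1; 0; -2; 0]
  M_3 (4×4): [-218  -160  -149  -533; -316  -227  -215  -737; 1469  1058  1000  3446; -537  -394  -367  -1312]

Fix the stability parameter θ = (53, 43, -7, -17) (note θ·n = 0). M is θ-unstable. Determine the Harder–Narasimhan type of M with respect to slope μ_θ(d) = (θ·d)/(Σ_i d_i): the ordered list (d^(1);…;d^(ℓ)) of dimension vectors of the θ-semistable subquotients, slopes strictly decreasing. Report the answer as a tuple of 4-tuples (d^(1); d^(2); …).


Interval decomposition of M: I[1,4], I[3,4]^3.
HN type (ℓ=2): μ^(1)=18; μ^(2)=-12

((1, 1, 1, 1); (0, 0, 3, 3))


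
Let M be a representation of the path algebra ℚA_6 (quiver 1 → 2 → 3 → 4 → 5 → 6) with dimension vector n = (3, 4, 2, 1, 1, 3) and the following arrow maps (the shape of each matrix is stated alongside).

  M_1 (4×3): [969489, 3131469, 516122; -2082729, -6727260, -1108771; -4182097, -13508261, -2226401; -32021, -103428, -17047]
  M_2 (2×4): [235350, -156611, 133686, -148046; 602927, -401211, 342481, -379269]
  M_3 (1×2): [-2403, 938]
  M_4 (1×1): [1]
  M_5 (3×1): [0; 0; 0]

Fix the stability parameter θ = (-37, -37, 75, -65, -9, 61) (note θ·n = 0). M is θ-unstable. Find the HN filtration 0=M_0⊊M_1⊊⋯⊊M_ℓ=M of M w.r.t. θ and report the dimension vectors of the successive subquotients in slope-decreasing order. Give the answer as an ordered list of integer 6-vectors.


Interval decomposition of M: I[1,2], I[1,3], I[1,5], I[2,2], I[6,6]^3.
HN type (ℓ=4): μ^(1)=75; μ^(2)=61; μ^(3)=1/3; μ^(4)=-37

((0, 0, 1, 0, 0, 0); (0, 0, 0, 0, 0, 3); (0, 0, 1, 1, 1, 0); (3, 4, 0, 0, 0, 0))


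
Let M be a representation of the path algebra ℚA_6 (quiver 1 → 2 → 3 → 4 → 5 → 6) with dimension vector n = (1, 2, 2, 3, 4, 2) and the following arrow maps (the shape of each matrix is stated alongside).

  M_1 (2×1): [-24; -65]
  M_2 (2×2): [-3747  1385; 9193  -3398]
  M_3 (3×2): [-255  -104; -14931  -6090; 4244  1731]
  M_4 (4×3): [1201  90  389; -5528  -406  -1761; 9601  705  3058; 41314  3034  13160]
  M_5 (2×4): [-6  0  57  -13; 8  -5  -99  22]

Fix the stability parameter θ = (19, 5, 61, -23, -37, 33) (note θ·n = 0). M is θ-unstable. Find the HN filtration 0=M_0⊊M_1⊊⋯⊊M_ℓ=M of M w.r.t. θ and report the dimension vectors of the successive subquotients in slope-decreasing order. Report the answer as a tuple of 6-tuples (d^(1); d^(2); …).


Barcode: M ≅ I[1,6], I[2,6], I[4,5], I[5,5]. HN layers by μ_θ (5 steps, strictly decreasing):
  μ^(1)=33; μ^(2)=5; μ^(3)=3/2; μ^(4)=-30; μ^(5)=-37

((0, 0, 0, 0, 0, 2); (1, 1, 1, 1, 1, 0); (0, 1, 1, 1, 1, 0); (0, 0, 0, 1, 1, 0); (0, 0, 0, 0, 1, 0))


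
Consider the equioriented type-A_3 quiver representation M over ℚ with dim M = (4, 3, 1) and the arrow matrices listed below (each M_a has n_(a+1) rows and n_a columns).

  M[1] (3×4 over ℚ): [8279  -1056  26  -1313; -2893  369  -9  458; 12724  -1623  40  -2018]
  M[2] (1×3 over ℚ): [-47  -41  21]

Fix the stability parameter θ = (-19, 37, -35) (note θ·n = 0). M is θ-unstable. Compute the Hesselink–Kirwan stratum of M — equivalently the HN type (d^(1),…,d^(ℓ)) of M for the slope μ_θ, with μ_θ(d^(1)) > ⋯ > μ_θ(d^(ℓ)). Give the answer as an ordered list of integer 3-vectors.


Interval decomposition of M: I[1,1], I[1,2]^2, I[1,3].
HN type (ℓ=3): μ^(1)=37; μ^(2)=1; μ^(3)=-19

((0, 2, 0); (0, 1, 1); (4, 0, 0))


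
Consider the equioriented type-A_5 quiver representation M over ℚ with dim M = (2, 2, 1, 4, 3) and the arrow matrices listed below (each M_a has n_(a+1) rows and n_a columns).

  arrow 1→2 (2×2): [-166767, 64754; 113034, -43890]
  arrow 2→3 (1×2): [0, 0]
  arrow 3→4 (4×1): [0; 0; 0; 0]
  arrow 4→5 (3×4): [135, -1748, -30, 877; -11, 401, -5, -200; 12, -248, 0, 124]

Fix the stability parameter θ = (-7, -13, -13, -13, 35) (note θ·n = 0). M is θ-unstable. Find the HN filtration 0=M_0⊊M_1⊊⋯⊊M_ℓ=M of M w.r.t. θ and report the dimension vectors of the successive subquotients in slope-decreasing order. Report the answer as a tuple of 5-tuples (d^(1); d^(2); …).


Barcode: M ≅ I[1,2]^2, I[3,3], I[4,4]^2, I[4,5]^2, I[5,5]. HN layers by μ_θ (3 steps, strictly decreasing):
  μ^(1)=35; μ^(2)=-10; μ^(3)=-13

((0, 0, 0, 0, 3); (2, 2, 0, 0, 0); (0, 0, 1, 4, 0))


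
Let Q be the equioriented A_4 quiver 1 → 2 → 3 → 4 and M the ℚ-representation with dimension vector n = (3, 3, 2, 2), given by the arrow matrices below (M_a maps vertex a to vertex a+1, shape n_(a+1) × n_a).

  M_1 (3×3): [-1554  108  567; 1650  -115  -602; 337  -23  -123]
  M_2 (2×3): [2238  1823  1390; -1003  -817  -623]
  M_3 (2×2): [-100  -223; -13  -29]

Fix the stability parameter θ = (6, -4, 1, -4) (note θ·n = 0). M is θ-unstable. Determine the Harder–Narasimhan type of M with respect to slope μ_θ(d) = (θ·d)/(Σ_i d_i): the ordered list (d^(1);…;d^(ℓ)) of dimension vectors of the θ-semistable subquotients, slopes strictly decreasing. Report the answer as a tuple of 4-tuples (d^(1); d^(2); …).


Interval decomposition of M: I[1,2], I[1,4]^2.
HN type (ℓ=2): μ^(1)=1; μ^(2)=-1/4

((1, 1, 0, 0); (2, 2, 2, 2))


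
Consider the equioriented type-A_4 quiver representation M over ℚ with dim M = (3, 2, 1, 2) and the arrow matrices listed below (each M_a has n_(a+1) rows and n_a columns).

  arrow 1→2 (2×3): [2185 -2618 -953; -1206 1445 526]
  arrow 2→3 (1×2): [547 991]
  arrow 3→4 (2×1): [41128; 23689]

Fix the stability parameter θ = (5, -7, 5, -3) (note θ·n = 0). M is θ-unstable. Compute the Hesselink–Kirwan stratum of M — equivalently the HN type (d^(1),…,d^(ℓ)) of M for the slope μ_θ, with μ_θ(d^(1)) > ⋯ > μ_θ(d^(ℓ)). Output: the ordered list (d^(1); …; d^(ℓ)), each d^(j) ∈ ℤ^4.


Interval decomposition of M: I[1,1], I[1,2], I[1,4], I[4,4].
HN type (ℓ=4): μ^(1)=5; μ^(2)=1; μ^(3)=-1; μ^(4)=-3

((1, 0, 0, 0); (0, 0, 1, 1); (2, 2, 0, 0); (0, 0, 0, 1))


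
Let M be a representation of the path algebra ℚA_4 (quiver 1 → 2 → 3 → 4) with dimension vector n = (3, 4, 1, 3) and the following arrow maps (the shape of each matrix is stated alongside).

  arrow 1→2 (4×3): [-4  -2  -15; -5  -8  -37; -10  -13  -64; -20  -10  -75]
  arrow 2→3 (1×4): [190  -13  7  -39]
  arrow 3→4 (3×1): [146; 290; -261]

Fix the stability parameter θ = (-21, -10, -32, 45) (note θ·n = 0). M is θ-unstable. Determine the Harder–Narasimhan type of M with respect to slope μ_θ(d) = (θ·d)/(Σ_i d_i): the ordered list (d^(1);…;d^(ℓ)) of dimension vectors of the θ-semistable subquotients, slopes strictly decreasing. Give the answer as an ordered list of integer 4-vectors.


Via rank(M_{q-1}∘⋯∘M_p): M ≅ I[1,2]^2, I[1,4], I[2,2], I[4,4]^2.
μ_θ-semistable layers: μ^(1)=45; μ^(2)=-10; μ^(3)=-21

((0, 0, 0, 3); (0, 3, 0, 0); (3, 1, 1, 0))


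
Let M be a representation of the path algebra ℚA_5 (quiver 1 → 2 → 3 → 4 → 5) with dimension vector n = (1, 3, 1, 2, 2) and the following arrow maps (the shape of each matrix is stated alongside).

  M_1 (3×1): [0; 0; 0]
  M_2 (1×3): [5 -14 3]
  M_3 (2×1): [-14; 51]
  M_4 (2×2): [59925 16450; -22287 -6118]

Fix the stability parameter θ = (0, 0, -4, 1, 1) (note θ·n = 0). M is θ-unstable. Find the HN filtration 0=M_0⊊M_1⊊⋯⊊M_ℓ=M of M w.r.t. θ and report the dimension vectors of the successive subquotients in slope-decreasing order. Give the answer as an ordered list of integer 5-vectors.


Interval decomposition of M: I[1,1], I[2,2]^2, I[2,4], I[4,5], I[5,5].
HN type (ℓ=3): μ^(1)=1; μ^(2)=0; μ^(3)=-2

((0, 0, 0, 2, 2); (1, 2, 0, 0, 0); (0, 1, 1, 0, 0))


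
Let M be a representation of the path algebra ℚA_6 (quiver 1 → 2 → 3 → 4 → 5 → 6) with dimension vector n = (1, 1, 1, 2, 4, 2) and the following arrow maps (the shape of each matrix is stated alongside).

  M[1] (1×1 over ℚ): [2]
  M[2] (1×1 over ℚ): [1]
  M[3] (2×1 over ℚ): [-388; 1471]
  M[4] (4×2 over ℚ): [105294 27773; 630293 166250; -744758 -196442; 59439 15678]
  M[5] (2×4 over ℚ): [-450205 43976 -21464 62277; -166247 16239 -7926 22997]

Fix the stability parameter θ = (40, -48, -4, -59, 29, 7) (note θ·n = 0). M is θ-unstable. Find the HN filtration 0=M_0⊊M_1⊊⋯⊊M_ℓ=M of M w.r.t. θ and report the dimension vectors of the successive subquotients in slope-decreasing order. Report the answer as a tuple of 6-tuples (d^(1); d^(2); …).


Barcode: M ≅ I[1,6], I[4,6], I[5,5]^2. HN layers by μ_θ (4 steps, strictly decreasing):
  μ^(1)=29; μ^(2)=18; μ^(3)=-71/4; μ^(4)=-59

((0, 0, 0, 0, 2, 0); (0, 0, 0, 0, 2, 2); (1, 1, 1, 1, 0, 0); (0, 0, 0, 1, 0, 0))


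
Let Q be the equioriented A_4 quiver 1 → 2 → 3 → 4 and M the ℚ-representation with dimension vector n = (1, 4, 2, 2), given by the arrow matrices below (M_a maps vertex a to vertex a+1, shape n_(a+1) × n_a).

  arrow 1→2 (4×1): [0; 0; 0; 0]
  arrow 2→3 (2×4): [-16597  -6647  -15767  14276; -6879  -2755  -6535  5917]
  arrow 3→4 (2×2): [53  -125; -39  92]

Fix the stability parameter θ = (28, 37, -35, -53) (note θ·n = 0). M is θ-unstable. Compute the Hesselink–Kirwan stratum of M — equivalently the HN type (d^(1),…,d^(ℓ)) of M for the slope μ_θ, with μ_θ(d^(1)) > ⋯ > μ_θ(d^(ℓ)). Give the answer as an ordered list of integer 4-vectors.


Via rank(M_{q-1}∘⋯∘M_p): M ≅ I[1,1], I[2,2]^2, I[2,4]^2.
μ_θ-semistable layers: μ^(1)=37; μ^(2)=28; μ^(3)=-17

((0, 2, 0, 0); (1, 0, 0, 0); (0, 2, 2, 2))


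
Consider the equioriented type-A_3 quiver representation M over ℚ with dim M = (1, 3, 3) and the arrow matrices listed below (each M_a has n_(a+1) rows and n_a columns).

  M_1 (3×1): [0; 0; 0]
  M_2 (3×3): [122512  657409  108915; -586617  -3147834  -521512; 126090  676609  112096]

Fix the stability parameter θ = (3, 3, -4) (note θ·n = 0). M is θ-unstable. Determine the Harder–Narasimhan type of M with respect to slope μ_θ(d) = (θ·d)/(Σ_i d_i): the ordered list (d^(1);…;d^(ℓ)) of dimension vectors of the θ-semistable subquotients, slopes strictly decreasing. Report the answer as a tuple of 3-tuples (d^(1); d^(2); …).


Barcode: M ≅ I[1,1], I[2,3]^3. HN layers by μ_θ (2 steps, strictly decreasing):
  μ^(1)=3; μ^(2)=-1/2

((1, 0, 0); (0, 3, 3))


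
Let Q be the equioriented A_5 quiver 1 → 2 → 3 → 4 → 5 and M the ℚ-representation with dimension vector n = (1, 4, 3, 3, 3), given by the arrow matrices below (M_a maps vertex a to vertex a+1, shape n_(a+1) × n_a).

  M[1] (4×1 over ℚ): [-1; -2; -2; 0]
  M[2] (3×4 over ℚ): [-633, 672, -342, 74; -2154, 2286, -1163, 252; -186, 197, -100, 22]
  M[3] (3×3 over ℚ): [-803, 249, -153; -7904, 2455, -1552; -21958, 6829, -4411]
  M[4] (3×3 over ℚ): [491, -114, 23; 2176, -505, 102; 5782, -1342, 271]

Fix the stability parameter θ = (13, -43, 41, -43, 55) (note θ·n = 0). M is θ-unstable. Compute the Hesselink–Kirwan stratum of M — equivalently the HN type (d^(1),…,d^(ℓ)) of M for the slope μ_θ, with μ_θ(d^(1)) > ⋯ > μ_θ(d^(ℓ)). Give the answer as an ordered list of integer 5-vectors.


Interval decomposition of M: I[1,5], I[2,2], I[2,5]^2.
HN type (ℓ=4): μ^(1)=55; μ^(2)=-1; μ^(3)=-15; μ^(4)=-43

((0, 0, 0, 0, 3); (0, 0, 3, 3, 0); (1, 1, 0, 0, 0); (0, 3, 0, 0, 0))


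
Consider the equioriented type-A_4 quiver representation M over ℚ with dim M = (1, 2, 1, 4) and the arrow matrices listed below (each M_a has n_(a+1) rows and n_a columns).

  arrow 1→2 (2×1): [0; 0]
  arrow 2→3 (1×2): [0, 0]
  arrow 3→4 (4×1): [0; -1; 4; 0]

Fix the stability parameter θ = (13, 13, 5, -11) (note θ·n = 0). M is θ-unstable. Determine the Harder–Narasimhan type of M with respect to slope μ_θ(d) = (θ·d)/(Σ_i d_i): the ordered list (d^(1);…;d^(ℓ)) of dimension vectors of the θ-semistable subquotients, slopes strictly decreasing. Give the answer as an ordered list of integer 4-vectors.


Barcode: M ≅ I[1,1], I[2,2]^2, I[3,4], I[4,4]^3. HN layers by μ_θ (3 steps, strictly decreasing):
  μ^(1)=13; μ^(2)=-3; μ^(3)=-11

((1, 2, 0, 0); (0, 0, 1, 1); (0, 0, 0, 3))


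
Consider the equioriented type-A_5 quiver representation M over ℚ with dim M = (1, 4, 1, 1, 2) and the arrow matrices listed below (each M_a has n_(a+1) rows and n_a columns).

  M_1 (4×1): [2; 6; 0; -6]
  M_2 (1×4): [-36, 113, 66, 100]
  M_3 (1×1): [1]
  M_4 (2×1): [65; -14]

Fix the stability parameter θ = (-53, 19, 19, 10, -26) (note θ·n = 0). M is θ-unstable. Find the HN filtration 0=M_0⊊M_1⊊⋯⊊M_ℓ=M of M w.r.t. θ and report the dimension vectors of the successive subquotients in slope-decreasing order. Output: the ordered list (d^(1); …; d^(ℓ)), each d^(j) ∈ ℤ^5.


Interval decomposition of M: I[1,5], I[2,2]^3, I[5,5].
HN type (ℓ=4): μ^(1)=19; μ^(2)=11/2; μ^(3)=-26; μ^(4)=-53

((0, 3, 0, 0, 0); (0, 1, 1, 1, 1); (0, 0, 0, 0, 1); (1, 0, 0, 0, 0))


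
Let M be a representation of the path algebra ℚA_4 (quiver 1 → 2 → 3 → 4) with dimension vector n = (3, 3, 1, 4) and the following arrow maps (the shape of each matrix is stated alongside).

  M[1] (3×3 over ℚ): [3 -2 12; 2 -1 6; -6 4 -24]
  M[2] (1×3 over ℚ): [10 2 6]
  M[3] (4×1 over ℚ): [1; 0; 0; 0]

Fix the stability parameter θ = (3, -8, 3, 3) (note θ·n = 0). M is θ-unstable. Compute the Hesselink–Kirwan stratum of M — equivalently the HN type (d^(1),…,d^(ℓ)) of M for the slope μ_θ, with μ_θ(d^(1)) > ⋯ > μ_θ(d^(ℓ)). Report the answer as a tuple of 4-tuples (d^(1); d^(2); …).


Interval decomposition of M: I[1,1], I[1,2], I[1,4], I[2,2], I[4,4]^3.
HN type (ℓ=3): μ^(1)=3; μ^(2)=-5/2; μ^(3)=-8

((1, 0, 1, 4); (2, 2, 0, 0); (0, 1, 0, 0))


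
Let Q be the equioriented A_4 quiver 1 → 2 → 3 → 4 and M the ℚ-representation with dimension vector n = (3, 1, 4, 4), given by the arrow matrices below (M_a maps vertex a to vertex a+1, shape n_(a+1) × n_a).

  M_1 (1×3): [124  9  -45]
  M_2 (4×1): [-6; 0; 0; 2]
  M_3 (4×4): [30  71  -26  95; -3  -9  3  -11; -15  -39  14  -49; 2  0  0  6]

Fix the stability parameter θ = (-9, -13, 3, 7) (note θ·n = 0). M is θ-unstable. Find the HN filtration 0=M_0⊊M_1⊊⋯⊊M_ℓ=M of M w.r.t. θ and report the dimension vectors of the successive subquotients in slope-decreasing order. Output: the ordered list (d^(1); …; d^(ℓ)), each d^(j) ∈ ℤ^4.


Interval decomposition of M: I[1,1]^2, I[1,4], I[3,4]^3.
HN type (ℓ=4): μ^(1)=7; μ^(2)=3; μ^(3)=-9; μ^(4)=-11

((0, 0, 0, 4); (0, 0, 4, 0); (2, 0, 0, 0); (1, 1, 0, 0))


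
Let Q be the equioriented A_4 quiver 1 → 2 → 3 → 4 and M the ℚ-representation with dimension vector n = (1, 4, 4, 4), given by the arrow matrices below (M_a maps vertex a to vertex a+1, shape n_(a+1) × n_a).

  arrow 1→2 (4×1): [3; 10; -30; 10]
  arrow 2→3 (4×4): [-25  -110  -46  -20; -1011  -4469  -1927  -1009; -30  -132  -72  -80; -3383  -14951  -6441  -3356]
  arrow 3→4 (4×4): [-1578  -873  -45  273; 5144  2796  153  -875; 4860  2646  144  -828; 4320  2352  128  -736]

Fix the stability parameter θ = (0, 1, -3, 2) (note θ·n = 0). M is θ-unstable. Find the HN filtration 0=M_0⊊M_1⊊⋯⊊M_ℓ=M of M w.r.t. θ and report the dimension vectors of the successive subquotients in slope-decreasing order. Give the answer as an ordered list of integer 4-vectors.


Interval decomposition of M: I[1,4], I[2,3]^2, I[2,4], I[4,4]^2.
HN type (ℓ=3): μ^(1)=2; μ^(2)=-2/3; μ^(3)=-1

((0, 0, 0, 4); (1, 1, 1, 0); (0, 3, 3, 0))


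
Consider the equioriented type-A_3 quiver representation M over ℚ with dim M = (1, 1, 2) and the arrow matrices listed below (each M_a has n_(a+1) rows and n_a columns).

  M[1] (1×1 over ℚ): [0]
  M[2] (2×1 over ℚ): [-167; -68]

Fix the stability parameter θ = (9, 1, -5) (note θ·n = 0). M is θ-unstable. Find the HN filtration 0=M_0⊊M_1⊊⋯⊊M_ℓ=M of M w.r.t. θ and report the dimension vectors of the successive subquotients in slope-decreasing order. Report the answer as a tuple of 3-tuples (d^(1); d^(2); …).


Barcode: M ≅ I[1,1], I[2,3], I[3,3]. HN layers by μ_θ (3 steps, strictly decreasing):
  μ^(1)=9; μ^(2)=-2; μ^(3)=-5

((1, 0, 0); (0, 1, 1); (0, 0, 1))


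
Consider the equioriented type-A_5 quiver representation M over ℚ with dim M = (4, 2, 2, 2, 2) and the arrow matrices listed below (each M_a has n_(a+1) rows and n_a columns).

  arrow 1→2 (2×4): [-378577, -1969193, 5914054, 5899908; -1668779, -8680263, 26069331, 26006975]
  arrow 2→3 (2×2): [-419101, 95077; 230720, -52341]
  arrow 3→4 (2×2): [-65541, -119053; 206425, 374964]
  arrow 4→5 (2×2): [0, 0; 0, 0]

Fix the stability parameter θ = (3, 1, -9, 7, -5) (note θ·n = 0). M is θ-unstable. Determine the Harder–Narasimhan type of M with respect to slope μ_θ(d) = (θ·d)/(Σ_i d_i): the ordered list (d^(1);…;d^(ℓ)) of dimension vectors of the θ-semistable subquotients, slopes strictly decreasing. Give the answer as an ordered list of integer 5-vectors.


Interval decomposition of M: I[1,1]^2, I[1,4]^2, I[5,5]^2.
HN type (ℓ=4): μ^(1)=7; μ^(2)=3; μ^(3)=-5/3; μ^(4)=-5

((0, 0, 0, 2, 0); (2, 0, 0, 0, 0); (2, 2, 2, 0, 0); (0, 0, 0, 0, 2))


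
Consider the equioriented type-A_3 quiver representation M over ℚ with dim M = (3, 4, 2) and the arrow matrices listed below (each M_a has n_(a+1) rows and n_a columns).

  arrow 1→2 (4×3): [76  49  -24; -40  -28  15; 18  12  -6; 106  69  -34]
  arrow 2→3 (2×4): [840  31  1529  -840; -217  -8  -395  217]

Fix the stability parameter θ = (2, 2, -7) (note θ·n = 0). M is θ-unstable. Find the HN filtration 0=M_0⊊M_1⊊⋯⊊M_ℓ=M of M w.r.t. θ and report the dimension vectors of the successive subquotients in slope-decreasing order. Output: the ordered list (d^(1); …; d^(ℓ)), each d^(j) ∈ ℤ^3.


Via rank(M_{q-1}∘⋯∘M_p): M ≅ I[1,2], I[1,3]^2, I[2,2].
μ_θ-semistable layers: μ^(1)=2; μ^(2)=-1

((1, 2, 0); (2, 2, 2))


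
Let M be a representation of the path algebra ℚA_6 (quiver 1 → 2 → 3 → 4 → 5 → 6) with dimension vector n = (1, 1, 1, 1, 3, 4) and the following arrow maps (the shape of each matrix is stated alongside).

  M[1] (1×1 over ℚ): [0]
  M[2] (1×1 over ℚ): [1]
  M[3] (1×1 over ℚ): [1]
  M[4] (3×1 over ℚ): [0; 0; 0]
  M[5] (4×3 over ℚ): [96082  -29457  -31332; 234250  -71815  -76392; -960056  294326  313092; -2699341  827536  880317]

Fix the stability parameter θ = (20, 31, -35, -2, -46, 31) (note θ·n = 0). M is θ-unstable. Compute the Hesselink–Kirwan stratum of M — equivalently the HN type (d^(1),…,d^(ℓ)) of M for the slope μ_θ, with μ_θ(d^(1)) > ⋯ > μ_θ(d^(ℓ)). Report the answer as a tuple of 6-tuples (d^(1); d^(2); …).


Interval decomposition of M: I[1,1], I[2,4], I[5,5], I[5,6]^2, I[6,6]^2.
HN type (ℓ=4): μ^(1)=31; μ^(2)=20; μ^(3)=-2; μ^(4)=-46

((0, 0, 0, 0, 0, 4); (1, 0, 0, 0, 0, 0); (0, 1, 1, 1, 0, 0); (0, 0, 0, 0, 3, 0))


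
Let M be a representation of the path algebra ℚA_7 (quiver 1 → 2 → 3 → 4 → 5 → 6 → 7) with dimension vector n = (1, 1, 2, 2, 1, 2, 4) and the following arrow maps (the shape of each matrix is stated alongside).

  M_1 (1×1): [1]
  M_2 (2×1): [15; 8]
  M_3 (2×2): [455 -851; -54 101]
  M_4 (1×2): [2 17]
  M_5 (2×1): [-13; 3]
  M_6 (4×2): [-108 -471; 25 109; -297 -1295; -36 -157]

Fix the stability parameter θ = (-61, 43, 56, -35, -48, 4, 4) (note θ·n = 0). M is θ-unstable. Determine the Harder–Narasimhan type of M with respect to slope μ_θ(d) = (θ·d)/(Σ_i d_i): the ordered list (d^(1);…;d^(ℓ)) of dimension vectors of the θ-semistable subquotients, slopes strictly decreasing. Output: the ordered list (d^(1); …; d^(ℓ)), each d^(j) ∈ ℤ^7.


Interval decomposition of M: I[1,4], I[3,7], I[6,7], I[7,7]^2.
HN type (ℓ=4): μ^(1)=64/3; μ^(2)=4; μ^(3)=-9; μ^(4)=-61

((0, 1, 1, 1, 0, 0, 0); (0, 0, 0, 0, 0, 2, 4); (0, 0, 1, 1, 1, 0, 0); (1, 0, 0, 0, 0, 0, 0))


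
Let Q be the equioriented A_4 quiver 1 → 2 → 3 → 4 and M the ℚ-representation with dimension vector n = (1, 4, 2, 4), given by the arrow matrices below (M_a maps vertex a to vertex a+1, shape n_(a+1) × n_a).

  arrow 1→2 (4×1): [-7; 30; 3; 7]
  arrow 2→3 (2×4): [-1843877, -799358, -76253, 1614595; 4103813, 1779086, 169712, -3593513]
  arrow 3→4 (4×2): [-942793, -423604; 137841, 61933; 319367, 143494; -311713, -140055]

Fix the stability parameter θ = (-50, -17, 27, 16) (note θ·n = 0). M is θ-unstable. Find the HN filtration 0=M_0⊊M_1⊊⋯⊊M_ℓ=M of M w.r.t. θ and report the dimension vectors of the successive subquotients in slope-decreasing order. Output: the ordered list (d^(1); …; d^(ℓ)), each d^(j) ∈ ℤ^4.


Interval decomposition of M: I[1,4], I[2,2]^2, I[2,4], I[4,4]^2.
HN type (ℓ=4): μ^(1)=43/2; μ^(2)=16; μ^(3)=-17; μ^(4)=-50

((0, 0, 2, 2); (0, 0, 0, 2); (0, 4, 0, 0); (1, 0, 0, 0))


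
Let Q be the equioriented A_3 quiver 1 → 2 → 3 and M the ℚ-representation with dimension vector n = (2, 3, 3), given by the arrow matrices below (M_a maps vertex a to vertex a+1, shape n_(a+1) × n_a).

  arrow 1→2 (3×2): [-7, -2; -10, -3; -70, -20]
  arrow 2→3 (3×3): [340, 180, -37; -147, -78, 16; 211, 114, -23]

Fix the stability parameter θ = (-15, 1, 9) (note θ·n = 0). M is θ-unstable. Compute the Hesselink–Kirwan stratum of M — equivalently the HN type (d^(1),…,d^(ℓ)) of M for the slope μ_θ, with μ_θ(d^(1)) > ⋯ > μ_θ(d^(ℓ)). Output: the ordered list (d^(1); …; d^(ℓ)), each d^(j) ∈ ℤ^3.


Interval decomposition of M: I[1,2], I[1,3], I[2,3], I[3,3].
HN type (ℓ=3): μ^(1)=9; μ^(2)=1; μ^(3)=-15

((0, 0, 3); (0, 3, 0); (2, 0, 0))


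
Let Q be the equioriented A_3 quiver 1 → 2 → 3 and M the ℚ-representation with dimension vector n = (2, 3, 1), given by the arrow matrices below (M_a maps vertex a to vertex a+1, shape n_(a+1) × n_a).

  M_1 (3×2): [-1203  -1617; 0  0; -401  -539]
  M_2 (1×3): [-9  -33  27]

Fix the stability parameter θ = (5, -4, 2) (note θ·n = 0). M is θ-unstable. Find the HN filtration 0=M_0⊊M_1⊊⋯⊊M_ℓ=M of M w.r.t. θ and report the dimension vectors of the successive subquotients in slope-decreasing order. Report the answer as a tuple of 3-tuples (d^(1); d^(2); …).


Interval decomposition of M: I[1,1], I[1,2], I[2,2], I[2,3].
HN type (ℓ=4): μ^(1)=5; μ^(2)=2; μ^(3)=1/2; μ^(4)=-4

((1, 0, 0); (0, 0, 1); (1, 1, 0); (0, 2, 0))


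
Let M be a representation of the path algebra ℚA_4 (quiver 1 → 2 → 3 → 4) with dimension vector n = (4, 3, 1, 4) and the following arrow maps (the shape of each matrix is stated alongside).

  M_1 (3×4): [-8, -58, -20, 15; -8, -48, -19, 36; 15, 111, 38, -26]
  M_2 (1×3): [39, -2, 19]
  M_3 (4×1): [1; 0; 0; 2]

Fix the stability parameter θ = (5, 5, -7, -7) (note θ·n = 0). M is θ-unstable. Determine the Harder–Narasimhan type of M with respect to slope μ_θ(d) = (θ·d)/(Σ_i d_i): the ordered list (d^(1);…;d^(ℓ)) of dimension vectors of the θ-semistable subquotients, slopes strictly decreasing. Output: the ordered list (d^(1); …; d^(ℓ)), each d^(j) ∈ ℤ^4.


Interval decomposition of M: I[1,1], I[1,2]^2, I[1,4], I[4,4]^3.
HN type (ℓ=3): μ^(1)=5; μ^(2)=-1; μ^(3)=-7

((3, 2, 0, 0); (1, 1, 1, 1); (0, 0, 0, 3))
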